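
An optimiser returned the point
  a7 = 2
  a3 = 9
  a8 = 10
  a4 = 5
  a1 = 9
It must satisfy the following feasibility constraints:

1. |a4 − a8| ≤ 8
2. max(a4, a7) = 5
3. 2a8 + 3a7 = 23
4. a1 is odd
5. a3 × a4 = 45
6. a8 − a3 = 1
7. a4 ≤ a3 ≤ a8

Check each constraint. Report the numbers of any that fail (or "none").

No — constraint 3 is not satisfied.

1. |5 − 10| = 5; 5 ≤ 8  holds
2. max(5, 2) = 5  holds
3. 2a8 + 3a7 = 2(10) + 3(2) = 26, not 23  fails
4. a1 = 9 is odd  holds
5. a3 × a4 = 9 × 5 = 45  holds
6. a8 − a3 = 10 − 9 = 1  holds
7. values 5 ≤ 9 ≤ 10  holds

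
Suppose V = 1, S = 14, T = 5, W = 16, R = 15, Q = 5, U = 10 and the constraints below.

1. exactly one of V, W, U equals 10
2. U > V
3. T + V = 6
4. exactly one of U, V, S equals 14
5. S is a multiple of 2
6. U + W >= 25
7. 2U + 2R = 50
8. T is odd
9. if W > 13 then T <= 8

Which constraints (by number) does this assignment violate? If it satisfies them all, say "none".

Yes — all constraints hold.

1. V=1, W=16, U=10; 1 of them equals 10  yes
2. U = 10, V = 1; 10 > 1  yes
3. T + V = 5 + 1 = 6  yes
4. U=10, V=1, S=14; 1 of them equals 14  yes
5. 14 / 2 = 7, so 2 divides 14  yes
6. U + W = 10 + 16 = 26; 26 ≥ 25  yes
7. 2U + 2R = 2(10) + 2(15) = 50  yes
8. T = 5 is odd  yes
9. W = 16 > 13, so we need T ≤ 8; T = 5 ≤ 8  yes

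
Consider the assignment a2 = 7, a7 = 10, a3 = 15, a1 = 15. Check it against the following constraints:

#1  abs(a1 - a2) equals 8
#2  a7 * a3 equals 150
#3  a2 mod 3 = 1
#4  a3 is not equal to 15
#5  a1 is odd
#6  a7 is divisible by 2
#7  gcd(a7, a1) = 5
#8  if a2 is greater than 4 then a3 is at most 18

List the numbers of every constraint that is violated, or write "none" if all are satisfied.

#1 abs(15 - 7) = 8 — holds.
#2 a7 * a3 = 10 * 15 = 150 — holds.
#3 7 mod 3 = 1 — holds.
#4 a3 = 15, but 15 is required to differ — does not hold.
#5 a1 = 15 is odd — holds.
#6 10 / 2 = 5, so 2 divides 10 — holds.
#7 gcd(10, 15) = 5 — holds.
#8 a2 = 7 > 4, so we need a3 ≤ 18; a3 = 15 ≤ 18 — holds.

The assignment fails constraint 4.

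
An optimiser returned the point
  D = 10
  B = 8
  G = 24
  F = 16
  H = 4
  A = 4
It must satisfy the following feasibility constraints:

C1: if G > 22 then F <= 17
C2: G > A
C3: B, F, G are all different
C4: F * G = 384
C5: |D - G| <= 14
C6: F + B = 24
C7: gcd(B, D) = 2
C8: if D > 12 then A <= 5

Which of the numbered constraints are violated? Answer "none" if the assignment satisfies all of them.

The assignment satisfies every constraint.

C1: G = 24 > 22, so we need F ≤ 17; F = 16 ≤ 17 — satisfied.
C2: G = 24, A = 4; 24 > 4 — satisfied.
C3: values 8, 16, 24 are pairwise distinct — satisfied.
C4: F * G = 16 * 24 = 384 — satisfied.
C5: |10 - 24| = 14; 14 ≤ 14 — satisfied.
C6: F + B = 16 + 8 = 24 — satisfied.
C7: gcd(8, 10) = 2 — satisfied.
C8: D = 10, not > 12; antecedent false, conditional vacuously true — satisfied.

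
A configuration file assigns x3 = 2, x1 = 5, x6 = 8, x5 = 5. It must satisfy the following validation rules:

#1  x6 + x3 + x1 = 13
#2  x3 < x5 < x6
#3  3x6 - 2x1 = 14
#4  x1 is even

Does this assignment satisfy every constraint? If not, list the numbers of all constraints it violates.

#1 x6 + x3 + x1 = 8 + 2 + 5 = 15, not 13  FAIL
#2 values 2 < 5 < 8  OK
#3 3x6 - 2x1 = 3(8) - 2(5) = 14  OK
#4 x1 = 5 is odd  FAIL

Violated: 1, 4.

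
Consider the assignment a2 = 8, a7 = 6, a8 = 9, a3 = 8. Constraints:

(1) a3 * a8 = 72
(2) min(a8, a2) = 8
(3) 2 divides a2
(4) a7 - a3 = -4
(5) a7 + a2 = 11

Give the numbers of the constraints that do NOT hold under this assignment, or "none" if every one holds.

The assignment fails constraints 4 and 5.

(1) a3 * a8 = 8 * 9 = 72  ✔
(2) min(9, 8) = 8  ✔
(3) 8 / 2 = 4, so 2 divides 8  ✔
(4) a7 - a3 = 6 - 8 = -2, not -4  ✘
(5) a7 + a2 = 6 + 8 = 14, not 11  ✘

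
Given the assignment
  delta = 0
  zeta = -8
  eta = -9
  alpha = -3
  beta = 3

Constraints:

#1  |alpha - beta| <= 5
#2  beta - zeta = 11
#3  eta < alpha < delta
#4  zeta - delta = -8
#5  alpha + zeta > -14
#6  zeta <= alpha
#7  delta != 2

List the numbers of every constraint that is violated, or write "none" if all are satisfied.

Constraint 1 does not hold.

#1 |-3 - 3| = 6; 6 > 5, exceeds bound 5  ✘
#2 beta - zeta = 3 - (-8) = 11  ✔
#3 values -9 < -3 < 0  ✔
#4 zeta - delta = -8 - 0 = -8  ✔
#5 alpha + zeta = -3 + (-8) = -11; -11 > -14  ✔
#6 zeta = -8, alpha = -3; -8 ≤ -3  ✔
#7 delta = 0, and 0 ≠ 2  ✔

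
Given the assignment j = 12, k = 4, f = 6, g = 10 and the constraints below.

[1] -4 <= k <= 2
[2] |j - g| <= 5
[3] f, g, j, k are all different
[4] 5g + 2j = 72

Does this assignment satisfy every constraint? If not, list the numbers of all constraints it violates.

[1] k = 4 is outside [-4, 2]  no
[2] |12 - 10| = 2; 2 ≤ 5  yes
[3] values 6, 10, 12, 4 are pairwise distinct  yes
[4] 5g + 2j = 5(10) + 2(12) = 74, not 72  no

No — constraints 1 and 4 are not satisfied.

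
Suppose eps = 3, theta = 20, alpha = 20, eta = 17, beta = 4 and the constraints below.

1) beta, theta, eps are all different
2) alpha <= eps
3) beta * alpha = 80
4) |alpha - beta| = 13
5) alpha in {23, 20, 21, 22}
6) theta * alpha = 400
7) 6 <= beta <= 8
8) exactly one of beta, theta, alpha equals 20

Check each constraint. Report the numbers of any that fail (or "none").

1) values 4, 20, 3 are pairwise distinct — holds.
2) alpha = 20, eps = 3; 20 > 3 (want ≤) — fails.
3) beta * alpha = 4 * 20 = 80 — holds.
4) |20 - 4| = 16, not 13 — fails.
5) alpha = 20 is in {23, 20, 21, 22} — holds.
6) theta * alpha = 20 * 20 = 400 — holds.
7) beta = 4 is outside [6, 8] — fails.
8) beta=4, theta=20, alpha=20; 2 of them equal 20, not exactly one — fails.

No — constraints 2, 4, 7, 8 are not satisfied.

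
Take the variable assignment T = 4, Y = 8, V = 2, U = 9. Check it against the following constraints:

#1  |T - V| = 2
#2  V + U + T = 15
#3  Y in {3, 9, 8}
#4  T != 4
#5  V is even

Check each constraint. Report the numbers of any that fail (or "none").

The assignment fails constraint 4.

#1 |4 - 2| = 2  OK
#2 V + U + T = 2 + 9 + 4 = 15  OK
#3 Y = 8 is in {3, 9, 8}  OK
#4 T = 4, but 4 is required to differ  FAIL
#5 V = 2 is even  OK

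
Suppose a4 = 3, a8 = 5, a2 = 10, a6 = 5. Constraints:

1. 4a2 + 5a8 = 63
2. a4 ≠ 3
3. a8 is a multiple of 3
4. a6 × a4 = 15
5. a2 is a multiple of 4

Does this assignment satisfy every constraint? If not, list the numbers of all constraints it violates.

Violated: 1, 2, 3, 5.

1. 4a2 + 5a8 = 4(10) + 5(5) = 65, not 63 — fails.
2. a4 = 3, but 3 is required to differ — fails.
3. 5 = 3×1 + 2, so 3 does not divide 5 — fails.
4. a6 × a4 = 5 × 3 = 15 — holds.
5. 10 = 4×2 + 2, so 4 does not divide 10 — fails.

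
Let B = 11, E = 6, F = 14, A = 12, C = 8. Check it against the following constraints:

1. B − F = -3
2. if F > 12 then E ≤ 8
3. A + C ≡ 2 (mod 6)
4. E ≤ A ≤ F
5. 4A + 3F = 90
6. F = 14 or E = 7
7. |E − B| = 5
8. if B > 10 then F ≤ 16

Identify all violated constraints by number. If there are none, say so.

The assignment satisfies every constraint.

1. B − F = 11 − 14 = -3  OK
2. F = 14 > 12, so we need E ≤ 8; E = 6 ≤ 8  OK
3. A + C = 20; 20 mod 6 = 2  OK
4. values 6 ≤ 12 ≤ 14  OK
5. 4A + 3F = 4(12) + 3(14) = 90  OK
6. F = 14 = 14 (first disjunct)  OK
7. |6 − 11| = 5  OK
8. B = 11 > 10, so we need F ≤ 16; F = 14 ≤ 16  OK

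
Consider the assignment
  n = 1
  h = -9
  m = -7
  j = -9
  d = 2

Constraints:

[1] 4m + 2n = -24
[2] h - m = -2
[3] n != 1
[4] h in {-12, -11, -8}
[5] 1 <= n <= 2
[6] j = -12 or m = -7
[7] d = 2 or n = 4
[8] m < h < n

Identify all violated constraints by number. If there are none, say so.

[1] 4m + 2n = 4(-7) + 2(1) = -26, not -24 — violated.
[2] h - m = -9 - (-7) = -2 — OK.
[3] n = 1, but 1 is required to differ — violated.
[4] h = -9 is not in {-12, -11, -8} — violated.
[5] n = 1 lies in [1, 2] — OK.
[6] j = -9 ≠ -12, but m = -7 = -7 (second disjunct) — OK.
[7] d = 2 = 2 (first disjunct) — OK.
[8] values -7, -9, 1; m = -7 is not < h = -9 — violated.

Constraints 1, 3, 4, 8 do not hold.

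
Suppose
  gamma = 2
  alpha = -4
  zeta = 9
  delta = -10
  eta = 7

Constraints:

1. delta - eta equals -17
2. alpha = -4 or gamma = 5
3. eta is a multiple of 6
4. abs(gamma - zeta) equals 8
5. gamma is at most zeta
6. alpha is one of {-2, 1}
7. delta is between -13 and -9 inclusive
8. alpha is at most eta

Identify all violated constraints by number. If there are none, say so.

The assignment fails constraints 3, 4, and 6.

1. delta - eta = -10 - 7 = -17  holds
2. alpha = -4 = -4 (first disjunct)  holds
3. 7 = 6*1 + 1, so 6 does not divide 7  fails
4. abs(2 - 9) = 7, not 8  fails
5. gamma = 2, zeta = 9; 2 ≤ 9  holds
6. alpha = -4 is not in {-2, 1}  fails
7. delta = -10 lies in [-13, -9]  holds
8. alpha = -4, eta = 7; -4 ≤ 7  holds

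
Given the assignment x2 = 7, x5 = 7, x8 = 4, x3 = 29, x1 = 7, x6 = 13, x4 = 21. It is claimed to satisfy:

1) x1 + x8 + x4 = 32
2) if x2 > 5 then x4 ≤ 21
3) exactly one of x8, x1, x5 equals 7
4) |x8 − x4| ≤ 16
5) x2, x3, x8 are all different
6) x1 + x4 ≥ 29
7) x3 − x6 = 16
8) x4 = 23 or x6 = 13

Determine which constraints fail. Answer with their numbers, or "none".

No — constraints 3, 4, and 6 are not satisfied.

1) x1 + x8 + x4 = 7 + 4 + 21 = 32  ✔
2) x2 = 7 > 5, so we need x4 ≤ 21; x4 = 21 ≤ 21  ✔
3) x8=4, x1=7, x5=7; 2 of them equal 7, not exactly one  ✘
4) |4 − 21| = 17; 17 > 16, exceeds bound 16  ✘
5) values 7, 29, 4 are pairwise distinct  ✔
6) x1 + x4 = 7 + 21 = 28; 28 < 29, bound 29 not met  ✘
7) x3 − x6 = 29 − 13 = 16  ✔
8) x4 = 21 ≠ 23, but x6 = 13 = 13 (second disjunct)  ✔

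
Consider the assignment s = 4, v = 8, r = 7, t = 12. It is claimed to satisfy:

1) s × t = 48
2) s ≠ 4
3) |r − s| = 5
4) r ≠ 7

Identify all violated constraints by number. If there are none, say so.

1) s × t = 4 × 12 = 48 — holds.
2) s = 4, but 4 is required to differ — fails.
3) |7 − 4| = 3, not 5 — fails.
4) r = 7, but 7 is required to differ — fails.

Constraints 2, 3, and 4 are violated.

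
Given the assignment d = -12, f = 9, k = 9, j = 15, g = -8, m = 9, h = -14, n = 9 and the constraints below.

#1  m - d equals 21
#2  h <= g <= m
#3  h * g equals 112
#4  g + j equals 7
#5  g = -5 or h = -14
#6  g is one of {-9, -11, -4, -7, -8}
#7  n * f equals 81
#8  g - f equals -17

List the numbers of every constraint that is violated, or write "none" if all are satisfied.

All constraints are satisfied.

#1 m - d = 9 - (-12) = 21  true
#2 values -14 <= -8 <= 9  true
#3 h * g = -14 * (-8) = 112  true
#4 g + j = -8 + 15 = 7  true
#5 g = -8 ≠ -5, but h = -14 = -14 (second disjunct)  true
#6 g = -8 is in {-9, -11, -4, -7, -8}  true
#7 n * f = 9 * 9 = 81  true
#8 g - f = -8 - 9 = -17  true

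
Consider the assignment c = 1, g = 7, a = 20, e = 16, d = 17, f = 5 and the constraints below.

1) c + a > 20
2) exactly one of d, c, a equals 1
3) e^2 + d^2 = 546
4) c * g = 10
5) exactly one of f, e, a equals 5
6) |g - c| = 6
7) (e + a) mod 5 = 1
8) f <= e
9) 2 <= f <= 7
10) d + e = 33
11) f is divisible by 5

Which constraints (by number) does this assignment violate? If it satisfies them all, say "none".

No — constraints 3, 4 are not satisfied.

1) c + a = 1 + 20 = 21; 21 > 20  ✔
2) d=17, c=1, a=20; 1 of them equals 1  ✔
3) e^2 + d^2 = 16^2 + 17^2 = 256 + 289 = 545, not 546  ✘
4) c * g = 1 * 7 = 7, not 10  ✘
5) f=5, e=16, a=20; 1 of them equals 5  ✔
6) |7 - 1| = 6  ✔
7) e + a = 36; 36 mod 5 = 1  ✔
8) f = 5, e = 16; 5 ≤ 16  ✔
9) f = 5 lies in [2, 7]  ✔
10) d + e = 17 + 16 = 33  ✔
11) 5 / 5 = 1, so 5 divides 5  ✔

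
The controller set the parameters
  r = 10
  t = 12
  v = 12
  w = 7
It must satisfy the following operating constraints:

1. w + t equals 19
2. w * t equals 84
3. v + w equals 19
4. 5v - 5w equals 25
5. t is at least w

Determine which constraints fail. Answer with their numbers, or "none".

Yes — all constraints hold.

1. w + t = 7 + 12 = 19 — holds.
2. w * t = 7 * 12 = 84 — holds.
3. v + w = 12 + 7 = 19 — holds.
4. 5v - 5w = 5(12) - 5(7) = 25 — holds.
5. t = 12, w = 7; 12 ≥ 7 — holds.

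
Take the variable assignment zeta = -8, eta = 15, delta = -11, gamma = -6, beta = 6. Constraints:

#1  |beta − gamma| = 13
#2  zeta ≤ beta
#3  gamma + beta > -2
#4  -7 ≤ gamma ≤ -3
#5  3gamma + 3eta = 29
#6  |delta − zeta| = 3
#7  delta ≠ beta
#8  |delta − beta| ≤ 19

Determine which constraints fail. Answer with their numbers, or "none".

#1 |6 − (-6)| = 12, not 13  false
#2 zeta = -8, beta = 6; -8 ≤ 6  true
#3 gamma + beta = -6 + 6 = 0; 0 > -2  true
#4 gamma = -6 lies in [-7, -3]  true
#5 3gamma + 3eta = 3(-6) + 3(15) = 27, not 29  false
#6 |-11 − (-8)| = 3  true
#7 delta = -11, beta = 6; distinct  true
#8 |-11 − 6| = 17; 17 ≤ 19  true

The assignment fails constraints 1 and 5.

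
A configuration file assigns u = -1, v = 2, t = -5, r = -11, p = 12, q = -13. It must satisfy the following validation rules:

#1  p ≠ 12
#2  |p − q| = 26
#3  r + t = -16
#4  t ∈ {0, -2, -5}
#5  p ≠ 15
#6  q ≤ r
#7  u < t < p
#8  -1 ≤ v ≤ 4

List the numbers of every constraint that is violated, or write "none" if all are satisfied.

#1 p = 12, but 12 is required to differ — fails.
#2 |12 − (-13)| = 25, not 26 — fails.
#3 r + t = -11 + (-5) = -16 — holds.
#4 t = -5 is in {0, -2, -5} — holds.
#5 p = 12, and 12 ≠ 15 — holds.
#6 q = -13, r = -11; -13 ≤ -11 — holds.
#7 values -1, -5, 12; u = -1 is not < t = -5 — fails.
#8 v = 2 lies in [-1, 4] — holds.

No — constraints 1, 2, 7 are not satisfied.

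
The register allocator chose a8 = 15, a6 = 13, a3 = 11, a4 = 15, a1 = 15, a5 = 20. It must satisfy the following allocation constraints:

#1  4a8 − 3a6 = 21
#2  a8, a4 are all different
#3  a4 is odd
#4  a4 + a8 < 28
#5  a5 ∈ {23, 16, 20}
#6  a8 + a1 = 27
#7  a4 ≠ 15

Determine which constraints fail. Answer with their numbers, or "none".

#1 4a8 − 3a6 = 4(15) − 3(13) = 21 — OK.
#2 a8 = a4 = 15, not all different — violated.
#3 a4 = 15 is odd — OK.
#4 a4 + a8 = 15 + 15 = 30; 30 ≥ 28, bound 28 not met — violated.
#5 a5 = 20 is in {23, 16, 20} — OK.
#6 a8 + a1 = 15 + 15 = 30, not 27 — violated.
#7 a4 = 15, but 15 is required to differ — violated.

Constraints 2, 4, 6, 7 are violated.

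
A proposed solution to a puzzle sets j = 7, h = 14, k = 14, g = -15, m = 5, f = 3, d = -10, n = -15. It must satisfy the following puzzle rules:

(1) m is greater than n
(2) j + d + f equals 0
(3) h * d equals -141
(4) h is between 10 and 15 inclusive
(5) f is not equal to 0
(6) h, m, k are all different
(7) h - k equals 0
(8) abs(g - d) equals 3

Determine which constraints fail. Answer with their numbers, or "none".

(1) m = 5, n = -15; 5 > -15  yes
(2) j + d + f = 7 + (-10) + 3 = 0  yes
(3) h * d = 14 * (-10) = -140, not -141  no
(4) h = 14 lies in [10, 15]  yes
(5) f = 3, and 3 ≠ 0  yes
(6) h = k = 14, not all different  no
(7) h - k = 14 - 14 = 0  yes
(8) abs(-15 - (-10)) = 5, not 3  no

No — constraints 3, 6, 8 are not satisfied.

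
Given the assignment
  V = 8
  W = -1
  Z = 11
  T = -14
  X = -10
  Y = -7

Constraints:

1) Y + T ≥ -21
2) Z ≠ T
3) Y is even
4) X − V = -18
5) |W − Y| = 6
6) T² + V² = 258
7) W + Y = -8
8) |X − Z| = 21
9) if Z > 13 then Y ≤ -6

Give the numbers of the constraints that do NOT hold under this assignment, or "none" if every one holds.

1) Y + T = -7 + (-14) = -21; -21 ≥ -21  holds
2) Z = 11, T = -14; distinct  holds
3) Y = -7 is odd  fails
4) X − V = -10 − 8 = -18  holds
5) |-1 − (-7)| = 6  holds
6) T² + V² = (-14)² + 8² = 196 + 64 = 260, not 258  fails
7) W + Y = -1 + (-7) = -8  holds
8) |-10 − 11| = 21  holds
9) Z = 11, not > 13; antecedent false, conditional vacuously true  holds

No — constraints 3 and 6 are not satisfied.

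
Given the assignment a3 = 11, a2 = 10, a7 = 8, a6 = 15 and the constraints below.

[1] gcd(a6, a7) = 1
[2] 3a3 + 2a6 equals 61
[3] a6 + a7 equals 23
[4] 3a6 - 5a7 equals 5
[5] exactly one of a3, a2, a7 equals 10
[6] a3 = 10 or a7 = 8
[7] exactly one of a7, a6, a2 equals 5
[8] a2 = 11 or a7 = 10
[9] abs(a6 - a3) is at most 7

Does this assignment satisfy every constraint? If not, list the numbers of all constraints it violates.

[1] gcd(15, 8) = 1 — holds.
[2] 3a3 + 2a6 = 3(11) + 2(15) = 63, not 61 — does not hold.
[3] a6 + a7 = 15 + 8 = 23 — holds.
[4] 3a6 - 5a7 = 3(15) - 5(8) = 5 — holds.
[5] a3=11, a2=10, a7=8; 1 of them equals 10 — holds.
[6] a3 = 11 ≠ 10, but a7 = 8 = 8 (second disjunct) — holds.
[7] a7=8, a6=15, a2=10; 0 of them equal 5, not exactly one — does not hold.
[8] a2 = 10 ≠ 11 and a7 = 8 ≠ 10; both disjuncts false — does not hold.
[9] abs(15 - 11) = 4; 4 ≤ 7 — holds.

No — constraints 2, 7, 8 are not satisfied.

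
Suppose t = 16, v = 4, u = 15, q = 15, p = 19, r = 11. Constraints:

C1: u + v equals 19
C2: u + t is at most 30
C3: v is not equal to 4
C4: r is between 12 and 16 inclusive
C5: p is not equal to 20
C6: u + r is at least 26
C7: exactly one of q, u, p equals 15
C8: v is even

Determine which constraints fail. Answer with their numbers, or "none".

Constraints 2, 3, 4, and 7 do not hold.

C1: u + v = 15 + 4 = 19 — holds.
C2: u + t = 15 + 16 = 31; 31 > 30, bound 30 not met — fails.
C3: v = 4, but 4 is required to differ — fails.
C4: r = 11 is outside [12, 16] — fails.
C5: p = 19, and 19 ≠ 20 — holds.
C6: u + r = 15 + 11 = 26; 26 ≥ 26 — holds.
C7: q=15, u=15, p=19; 2 of them equal 15, not exactly one — fails.
C8: v = 4 is even — holds.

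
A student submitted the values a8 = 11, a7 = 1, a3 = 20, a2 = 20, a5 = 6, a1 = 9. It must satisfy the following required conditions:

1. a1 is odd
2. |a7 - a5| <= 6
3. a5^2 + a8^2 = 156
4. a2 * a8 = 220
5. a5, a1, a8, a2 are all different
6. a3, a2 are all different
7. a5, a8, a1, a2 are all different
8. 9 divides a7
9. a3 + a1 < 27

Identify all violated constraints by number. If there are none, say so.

Violated: 3, 6, 8, 9.

1. a1 = 9 is odd — OK.
2. |1 - 6| = 5; 5 ≤ 6 — OK.
3. a5^2 + a8^2 = 6^2 + 11^2 = 36 + 121 = 157, not 156 — violated.
4. a2 * a8 = 20 * 11 = 220 — OK.
5. values 6, 9, 11, 20 are pairwise distinct — OK.
6. a3 = a2 = 20, not all different — violated.
7. values 6, 11, 9, 20 are pairwise distinct — OK.
8. 1 = 9*0 + 1, so 9 does not divide 1 — violated.
9. a3 + a1 = 20 + 9 = 29; 29 ≥ 27, bound 27 not met — violated.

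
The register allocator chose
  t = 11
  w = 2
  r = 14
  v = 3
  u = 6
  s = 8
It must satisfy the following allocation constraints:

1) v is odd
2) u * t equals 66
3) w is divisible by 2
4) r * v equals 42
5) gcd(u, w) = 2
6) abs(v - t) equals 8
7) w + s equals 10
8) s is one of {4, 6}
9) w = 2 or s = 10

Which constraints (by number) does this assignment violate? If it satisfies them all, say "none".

1) v = 3 is odd  OK
2) u * t = 6 * 11 = 66  OK
3) 2 / 2 = 1, so 2 divides 2  OK
4) r * v = 14 * 3 = 42  OK
5) gcd(6, 2) = 2  OK
6) abs(3 - 11) = 8  OK
7) w + s = 2 + 8 = 10  OK
8) s = 8 is not in {4, 6}  FAIL
9) w = 2 = 2 (first disjunct)  OK

Constraint 8 does not hold.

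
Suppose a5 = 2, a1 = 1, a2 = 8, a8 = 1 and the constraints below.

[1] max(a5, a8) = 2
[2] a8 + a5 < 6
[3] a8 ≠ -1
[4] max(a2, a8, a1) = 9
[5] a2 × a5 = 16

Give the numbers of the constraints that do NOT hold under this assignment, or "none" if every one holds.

No — constraint 4 is not satisfied.

[1] max(2, 1) = 2 — holds.
[2] a8 + a5 = 1 + 2 = 3; 3 < 6 — holds.
[3] a8 = 1, and 1 ≠ -1 — holds.
[4] max(8, 1, 1) = 8, not 9 — fails.
[5] a2 × a5 = 8 × 2 = 16 — holds.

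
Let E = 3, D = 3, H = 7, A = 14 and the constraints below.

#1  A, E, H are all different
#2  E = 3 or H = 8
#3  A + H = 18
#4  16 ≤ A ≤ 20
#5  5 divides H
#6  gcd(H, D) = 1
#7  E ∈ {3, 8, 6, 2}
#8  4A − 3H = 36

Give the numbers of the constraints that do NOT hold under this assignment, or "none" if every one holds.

#1 values 14, 3, 7 are pairwise distinct  yes
#2 E = 3 = 3 (first disjunct)  yes
#3 A + H = 14 + 7 = 21, not 18  no
#4 A = 14 is outside [16, 20]  no
#5 7 = 5×1 + 2, so 5 does not divide 7  no
#6 gcd(7, 3) = 1  yes
#7 E = 3 is in {3, 8, 6, 2}  yes
#8 4A − 3H = 4(14) − 3(7) = 35, not 36  no

Constraints 3, 4, 5, and 8 are violated.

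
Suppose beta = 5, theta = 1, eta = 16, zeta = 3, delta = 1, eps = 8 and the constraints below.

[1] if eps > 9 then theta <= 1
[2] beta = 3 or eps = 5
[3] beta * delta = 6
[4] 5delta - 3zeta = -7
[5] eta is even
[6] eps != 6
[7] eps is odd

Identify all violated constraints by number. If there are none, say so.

[1] eps = 8, not > 9; antecedent false, conditional vacuously true — OK.
[2] beta = 5 ≠ 3 and eps = 8 ≠ 5; both disjuncts false — violated.
[3] beta * delta = 5 * 1 = 5, not 6 — violated.
[4] 5delta - 3zeta = 5(1) - 3(3) = -4, not -7 — violated.
[5] eta = 16 is even — OK.
[6] eps = 8, and 8 ≠ 6 — OK.
[7] eps = 8 is even — violated.

Constraints 2, 3, 4, 7 are violated.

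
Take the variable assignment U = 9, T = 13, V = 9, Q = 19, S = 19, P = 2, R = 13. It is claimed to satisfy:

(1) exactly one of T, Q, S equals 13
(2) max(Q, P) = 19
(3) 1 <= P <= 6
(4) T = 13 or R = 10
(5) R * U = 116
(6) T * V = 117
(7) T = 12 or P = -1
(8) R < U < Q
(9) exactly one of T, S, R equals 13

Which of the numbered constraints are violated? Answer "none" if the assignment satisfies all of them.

(1) T=13, Q=19, S=19; 1 of them equals 13  true
(2) max(19, 2) = 19  true
(3) P = 2 lies in [1, 6]  true
(4) T = 13 = 13 (first disjunct)  true
(5) R * U = 13 * 9 = 117, not 116  false
(6) T * V = 13 * 9 = 117  true
(7) T = 13 ≠ 12 and P = 2 ≠ -1; both disjuncts false  false
(8) values 13, 9, 19; R = 13 is not < U = 9  false
(9) T=13, S=19, R=13; 2 of them equal 13, not exactly one  false

No — constraints 5, 7, 8, 9 are not satisfied.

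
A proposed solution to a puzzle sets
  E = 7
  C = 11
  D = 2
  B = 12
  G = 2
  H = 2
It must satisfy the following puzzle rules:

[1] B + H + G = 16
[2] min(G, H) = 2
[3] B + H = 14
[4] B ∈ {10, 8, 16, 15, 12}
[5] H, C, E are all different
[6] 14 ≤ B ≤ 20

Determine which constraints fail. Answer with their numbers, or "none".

[1] B + H + G = 12 + 2 + 2 = 16 — holds.
[2] min(2, 2) = 2 — holds.
[3] B + H = 12 + 2 = 14 — holds.
[4] B = 12 is in {10, 8, 16, 15, 12} — holds.
[5] values 2, 11, 7 are pairwise distinct — holds.
[6] B = 12 is outside [14, 20] — does not hold.

Constraint 6 does not hold.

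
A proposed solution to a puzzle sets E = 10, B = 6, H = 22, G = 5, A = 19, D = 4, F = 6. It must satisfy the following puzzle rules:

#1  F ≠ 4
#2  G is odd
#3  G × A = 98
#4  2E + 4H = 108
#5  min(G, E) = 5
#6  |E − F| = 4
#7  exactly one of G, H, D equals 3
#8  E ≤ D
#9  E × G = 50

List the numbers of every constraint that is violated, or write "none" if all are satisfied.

#1 F = 6, and 6 ≠ 4 — holds.
#2 G = 5 is odd — holds.
#3 G × A = 5 × 19 = 95, not 98 — fails.
#4 2E + 4H = 2(10) + 4(22) = 108 — holds.
#5 min(5, 10) = 5 — holds.
#6 |10 − 6| = 4 — holds.
#7 G=5, H=22, D=4; 0 of them equal 3, not exactly one — fails.
#8 E = 10, D = 4; 10 > 4 (want ≤) — fails.
#9 E × G = 10 × 5 = 50 — holds.

The assignment fails constraints 3, 7, 8.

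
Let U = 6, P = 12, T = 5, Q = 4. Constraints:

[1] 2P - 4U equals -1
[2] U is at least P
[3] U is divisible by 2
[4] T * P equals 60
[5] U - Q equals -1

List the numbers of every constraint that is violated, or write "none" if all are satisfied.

[1] 2P - 4U = 2(12) - 4(6) = 0, not -1 — fails.
[2] U = 6, P = 12; 6 < 12 (want ≥) — fails.
[3] 6 / 2 = 3, so 2 divides 6 — holds.
[4] T * P = 5 * 12 = 60 — holds.
[5] U - Q = 6 - 4 = 2, not -1 — fails.

Constraints 1, 2, 5 do not hold.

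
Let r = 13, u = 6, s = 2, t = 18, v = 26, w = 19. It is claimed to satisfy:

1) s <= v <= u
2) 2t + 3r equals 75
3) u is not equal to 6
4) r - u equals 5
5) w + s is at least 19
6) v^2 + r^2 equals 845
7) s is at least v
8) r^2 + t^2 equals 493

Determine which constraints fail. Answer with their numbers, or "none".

Constraints 1, 3, 4, 7 do not hold.

1) values 2, 26, 6; v = 26 is not <= u = 6  ✘
2) 2t + 3r = 2(18) + 3(13) = 75  ✔
3) u = 6, but 6 is required to differ  ✘
4) r - u = 13 - 6 = 7, not 5  ✘
5) w + s = 19 + 2 = 21; 21 ≥ 19  ✔
6) v^2 + r^2 = 26^2 + 13^2 = 676 + 169 = 845  ✔
7) s = 2, v = 26; 2 < 26 (want ≥)  ✘
8) r^2 + t^2 = 13^2 + 18^2 = 169 + 324 = 493  ✔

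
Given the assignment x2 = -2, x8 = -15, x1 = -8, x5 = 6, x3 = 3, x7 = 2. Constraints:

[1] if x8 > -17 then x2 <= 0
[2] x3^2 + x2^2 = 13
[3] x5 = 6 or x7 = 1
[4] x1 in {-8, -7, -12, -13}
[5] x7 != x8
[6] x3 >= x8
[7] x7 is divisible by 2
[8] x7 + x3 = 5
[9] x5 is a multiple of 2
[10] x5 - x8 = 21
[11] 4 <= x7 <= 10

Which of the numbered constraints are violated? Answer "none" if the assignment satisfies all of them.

[1] x8 = -15 > -17, so we need x2 ≤ 0; x2 = -2 ≤ 0 — OK.
[2] x3^2 + x2^2 = 3^2 + (-2)^2 = 9 + 4 = 13 — OK.
[3] x5 = 6 = 6 (first disjunct) — OK.
[4] x1 = -8 is in {-8, -7, -12, -13} — OK.
[5] x7 = 2, x8 = -15; distinct — OK.
[6] x3 = 3, x8 = -15; 3 ≥ -15 — OK.
[7] 2 / 2 = 1, so 2 divides 2 — OK.
[8] x7 + x3 = 2 + 3 = 5 — OK.
[9] 6 / 2 = 3, so 2 divides 6 — OK.
[10] x5 - x8 = 6 - (-15) = 21 — OK.
[11] x7 = 2 is outside [4, 10] — violated.

No — constraint 11 is not satisfied.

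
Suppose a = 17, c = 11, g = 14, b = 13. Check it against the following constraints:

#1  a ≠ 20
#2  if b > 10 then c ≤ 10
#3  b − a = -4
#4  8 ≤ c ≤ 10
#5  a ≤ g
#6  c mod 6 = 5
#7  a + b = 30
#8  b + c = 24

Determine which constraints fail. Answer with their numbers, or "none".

#1 a = 17, and 17 ≠ 20  ✔
#2 b = 13 > 10, so we need c ≤ 10; but c = 11 > 10  ✘
#3 b − a = 13 − 17 = -4  ✔
#4 c = 11 is outside [8, 10]  ✘
#5 a = 17, g = 14; 17 > 14 (want ≤)  ✘
#6 11 mod 6 = 5  ✔
#7 a + b = 17 + 13 = 30  ✔
#8 b + c = 13 + 11 = 24  ✔

No — constraints 2, 4, 5 are not satisfied.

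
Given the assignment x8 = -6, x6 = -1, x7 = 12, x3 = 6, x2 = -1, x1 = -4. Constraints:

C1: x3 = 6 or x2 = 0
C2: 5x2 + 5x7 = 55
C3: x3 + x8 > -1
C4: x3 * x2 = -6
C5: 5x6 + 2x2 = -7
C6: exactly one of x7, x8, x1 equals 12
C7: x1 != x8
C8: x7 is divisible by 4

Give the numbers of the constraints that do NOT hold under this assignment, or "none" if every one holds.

C1: x3 = 6 = 6 (first disjunct)  yes
C2: 5x2 + 5x7 = 5(-1) + 5(12) = 55  yes
C3: x3 + x8 = 6 + (-6) = 0; 0 > -1  yes
C4: x3 * x2 = 6 * (-1) = -6  yes
C5: 5x6 + 2x2 = 5(-1) + 2(-1) = -7  yes
C6: x7=12, x8=-6, x1=-4; 1 of them equals 12  yes
C7: x1 = -4, x8 = -6; distinct  yes
C8: 12 / 4 = 3, so 4 divides 12  yes

The assignment satisfies every constraint.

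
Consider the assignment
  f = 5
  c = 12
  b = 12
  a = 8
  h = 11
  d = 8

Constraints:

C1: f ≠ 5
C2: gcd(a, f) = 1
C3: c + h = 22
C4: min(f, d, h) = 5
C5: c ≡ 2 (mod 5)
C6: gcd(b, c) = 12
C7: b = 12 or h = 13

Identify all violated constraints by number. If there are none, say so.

C1: f = 5, but 5 is required to differ — fails.
C2: gcd(8, 5) = 1 — holds.
C3: c + h = 12 + 11 = 23, not 22 — fails.
C4: min(5, 8, 11) = 5 — holds.
C5: 12 mod 5 = 2 — holds.
C6: gcd(12, 12) = 12 — holds.
C7: b = 12 = 12 (first disjunct) — holds.

Constraints 1, 3 do not hold.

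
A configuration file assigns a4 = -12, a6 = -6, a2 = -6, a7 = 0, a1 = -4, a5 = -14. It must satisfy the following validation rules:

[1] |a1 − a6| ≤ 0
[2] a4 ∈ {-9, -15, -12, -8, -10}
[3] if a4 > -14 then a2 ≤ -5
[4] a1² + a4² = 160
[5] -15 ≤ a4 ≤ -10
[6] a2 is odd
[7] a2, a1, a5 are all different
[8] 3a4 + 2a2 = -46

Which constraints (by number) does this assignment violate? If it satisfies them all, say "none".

The assignment fails constraints 1, 6, 8.

[1] |-4 − (-6)| = 2; 2 > 0, exceeds bound 0  false
[2] a4 = -12 is in {-9, -15, -12, -8, -10}  true
[3] a4 = -12 > -14, so we need a2 ≤ -5; a2 = -6 ≤ -5  true
[4] a1² + a4² = (-4)² + (-12)² = 16 + 144 = 160  true
[5] a4 = -12 lies in [-15, -10]  true
[6] a2 = -6 is even  false
[7] values -6, -4, -14 are pairwise distinct  true
[8] 3a4 + 2a2 = 3(-12) + 2(-6) = -48, not -46  false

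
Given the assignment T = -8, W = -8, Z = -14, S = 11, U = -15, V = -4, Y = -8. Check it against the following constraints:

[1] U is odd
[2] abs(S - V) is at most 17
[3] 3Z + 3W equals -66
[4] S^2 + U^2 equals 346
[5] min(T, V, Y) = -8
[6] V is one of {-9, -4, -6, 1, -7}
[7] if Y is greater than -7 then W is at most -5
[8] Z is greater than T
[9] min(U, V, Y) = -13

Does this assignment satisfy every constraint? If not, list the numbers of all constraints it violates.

The assignment fails constraints 8 and 9.

[1] U = -15 is odd  ✓
[2] abs(11 - (-4)) = 15; 15 ≤ 17  ✓
[3] 3Z + 3W = 3(-14) + 3(-8) = -66  ✓
[4] S^2 + U^2 = 11^2 + (-15)^2 = 121 + 225 = 346  ✓
[5] min(-8, -4, -8) = -8  ✓
[6] V = -4 is in {-9, -4, -6, 1, -7}  ✓
[7] Y = -8, not > -7; antecedent false, conditional vacuously true  ✓
[8] Z = -14, T = -8; -14 ≤ -8 (want >)  ✗
[9] min(-15, -4, -8) = -15, not -13  ✗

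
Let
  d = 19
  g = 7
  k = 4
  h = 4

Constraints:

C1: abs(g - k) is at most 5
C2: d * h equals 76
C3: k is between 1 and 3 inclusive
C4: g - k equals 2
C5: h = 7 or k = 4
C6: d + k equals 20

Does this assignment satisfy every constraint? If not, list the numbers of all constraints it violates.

C1: abs(7 - 4) = 3; 3 ≤ 5  ✔
C2: d * h = 19 * 4 = 76  ✔
C3: k = 4 is outside [1, 3]  ✘
C4: g - k = 7 - 4 = 3, not 2  ✘
C5: h = 4 ≠ 7, but k = 4 = 4 (second disjunct)  ✔
C6: d + k = 19 + 4 = 23, not 20  ✘

Constraints 3, 4, 6 are violated.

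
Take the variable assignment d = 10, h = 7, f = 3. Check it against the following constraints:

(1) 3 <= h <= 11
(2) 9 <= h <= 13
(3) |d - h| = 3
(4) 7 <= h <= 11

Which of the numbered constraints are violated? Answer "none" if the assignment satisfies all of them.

Violated: 2.

(1) h = 7 lies in [3, 11]  true
(2) h = 7 is outside [9, 13]  false
(3) |10 - 7| = 3  true
(4) h = 7 lies in [7, 11]  true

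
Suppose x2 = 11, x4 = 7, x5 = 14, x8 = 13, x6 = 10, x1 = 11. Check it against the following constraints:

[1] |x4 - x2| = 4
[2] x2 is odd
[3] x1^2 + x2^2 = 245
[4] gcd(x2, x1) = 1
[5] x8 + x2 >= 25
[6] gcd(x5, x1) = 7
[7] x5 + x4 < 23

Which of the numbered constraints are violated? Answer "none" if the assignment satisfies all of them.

[1] |7 - 11| = 4 — holds.
[2] x2 = 11 is odd — holds.
[3] x1^2 + x2^2 = 11^2 + 11^2 = 121 + 121 = 242, not 245 — fails.
[4] gcd(11, 11) = 11, not 1 — fails.
[5] x8 + x2 = 13 + 11 = 24; 24 < 25, bound 25 not met — fails.
[6] gcd(14, 11) = 1, not 7 — fails.
[7] x5 + x4 = 14 + 7 = 21; 21 < 23 — holds.

Constraints 3, 4, 5, and 6 are violated.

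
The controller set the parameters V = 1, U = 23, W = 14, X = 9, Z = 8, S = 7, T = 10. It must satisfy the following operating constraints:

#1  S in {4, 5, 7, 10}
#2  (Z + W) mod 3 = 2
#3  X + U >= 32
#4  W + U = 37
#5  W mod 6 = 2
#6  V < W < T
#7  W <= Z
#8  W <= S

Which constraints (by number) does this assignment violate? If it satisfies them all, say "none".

Constraints 2, 6, 7, 8 are violated.

#1 S = 7 is in {4, 5, 7, 10} — satisfied.
#2 Z + W = 22; 22 mod 3 = 1, not 2 — violated.
#3 X + U = 9 + 23 = 32; 32 ≥ 32 — satisfied.
#4 W + U = 14 + 23 = 37 — satisfied.
#5 14 mod 6 = 2 — satisfied.
#6 values 1, 14, 10; W = 14 is not < T = 10 — violated.
#7 W = 14, Z = 8; 14 > 8 (want ≤) — violated.
#8 W = 14, S = 7; 14 > 7 (want ≤) — violated.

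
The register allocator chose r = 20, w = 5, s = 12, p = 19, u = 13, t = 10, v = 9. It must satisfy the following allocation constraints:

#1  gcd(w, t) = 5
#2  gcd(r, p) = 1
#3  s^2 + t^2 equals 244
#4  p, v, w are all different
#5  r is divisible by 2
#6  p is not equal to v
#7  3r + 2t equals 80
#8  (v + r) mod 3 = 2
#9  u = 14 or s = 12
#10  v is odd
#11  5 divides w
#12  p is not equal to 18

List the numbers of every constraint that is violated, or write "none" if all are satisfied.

No violations.

#1 gcd(5, 10) = 5 — holds.
#2 gcd(20, 19) = 1 — holds.
#3 s^2 + t^2 = 12^2 + 10^2 = 144 + 100 = 244 — holds.
#4 values 19, 9, 5 are pairwise distinct — holds.
#5 20 / 2 = 10, so 2 divides 20 — holds.
#6 p = 19, v = 9; distinct — holds.
#7 3r + 2t = 3(20) + 2(10) = 80 — holds.
#8 v + r = 29; 29 mod 3 = 2 — holds.
#9 u = 13 ≠ 14, but s = 12 = 12 (second disjunct) — holds.
#10 v = 9 is odd — holds.
#11 5 / 5 = 1, so 5 divides 5 — holds.
#12 p = 19, and 19 ≠ 18 — holds.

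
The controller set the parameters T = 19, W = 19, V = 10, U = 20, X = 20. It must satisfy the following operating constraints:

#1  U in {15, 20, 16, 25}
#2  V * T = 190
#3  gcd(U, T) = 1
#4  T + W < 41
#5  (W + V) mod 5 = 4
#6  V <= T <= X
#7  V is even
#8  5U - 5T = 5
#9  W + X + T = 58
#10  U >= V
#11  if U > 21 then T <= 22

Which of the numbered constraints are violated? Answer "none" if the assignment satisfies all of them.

#1 U = 20 is in {15, 20, 16, 25}  OK
#2 V * T = 10 * 19 = 190  OK
#3 gcd(20, 19) = 1  OK
#4 T + W = 19 + 19 = 38; 38 < 41  OK
#5 W + V = 29; 29 mod 5 = 4  OK
#6 values 10 <= 19 <= 20  OK
#7 V = 10 is even  OK
#8 5U - 5T = 5(20) - 5(19) = 5  OK
#9 W + X + T = 19 + 20 + 19 = 58  OK
#10 U = 20, V = 10; 20 ≥ 10  OK
#11 U = 20, not > 21; antecedent false, conditional vacuously true  OK

Yes — all constraints hold.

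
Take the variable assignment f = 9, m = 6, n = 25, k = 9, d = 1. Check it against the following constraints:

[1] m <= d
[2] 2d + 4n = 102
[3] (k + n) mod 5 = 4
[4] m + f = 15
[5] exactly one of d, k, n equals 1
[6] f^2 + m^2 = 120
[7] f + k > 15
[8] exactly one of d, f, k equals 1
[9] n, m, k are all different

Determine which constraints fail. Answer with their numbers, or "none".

Constraints 1, 6 are violated.

[1] m = 6, d = 1; 6 > 1 (want ≤) — does not hold.
[2] 2d + 4n = 2(1) + 4(25) = 102 — holds.
[3] k + n = 34; 34 mod 5 = 4 — holds.
[4] m + f = 6 + 9 = 15 — holds.
[5] d=1, k=9, n=25; 1 of them equals 1 — holds.
[6] f^2 + m^2 = 9^2 + 6^2 = 81 + 36 = 117, not 120 — does not hold.
[7] f + k = 9 + 9 = 18; 18 > 15 — holds.
[8] d=1, f=9, k=9; 1 of them equals 1 — holds.
[9] values 25, 6, 9 are pairwise distinct — holds.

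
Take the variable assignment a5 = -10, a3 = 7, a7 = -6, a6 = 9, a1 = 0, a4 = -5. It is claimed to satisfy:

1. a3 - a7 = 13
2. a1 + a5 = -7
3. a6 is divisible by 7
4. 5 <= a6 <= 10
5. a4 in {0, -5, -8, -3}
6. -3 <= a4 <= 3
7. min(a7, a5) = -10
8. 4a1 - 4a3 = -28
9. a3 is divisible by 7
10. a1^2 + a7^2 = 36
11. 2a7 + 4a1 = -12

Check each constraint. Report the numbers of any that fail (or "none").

1. a3 - a7 = 7 - (-6) = 13 — OK.
2. a1 + a5 = 0 + (-10) = -10, not -7 — violated.
3. 9 = 7*1 + 2, so 7 does not divide 9 — violated.
4. a6 = 9 lies in [5, 10] — OK.
5. a4 = -5 is in {0, -5, -8, -3} — OK.
6. a4 = -5 is outside [-3, 3] — violated.
7. min(-6, -10) = -10 — OK.
8. 4a1 - 4a3 = 4(0) - 4(7) = -28 — OK.
9. 7 / 7 = 1, so 7 divides 7 — OK.
10. a1^2 + a7^2 = 0^2 + (-6)^2 = 0 + 36 = 36 — OK.
11. 2a7 + 4a1 = 2(-6) + 4(0) = -12 — OK.

No — constraints 2, 3, and 6 are not satisfied.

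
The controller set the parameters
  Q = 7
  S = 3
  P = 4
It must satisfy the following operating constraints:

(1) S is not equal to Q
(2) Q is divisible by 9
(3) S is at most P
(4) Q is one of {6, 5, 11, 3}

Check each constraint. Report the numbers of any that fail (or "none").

Constraints 2 and 4 are violated.

(1) S = 3, Q = 7; distinct  ✔
(2) 7 = 9*0 + 7, so 9 does not divide 7  ✘
(3) S = 3, P = 4; 3 ≤ 4  ✔
(4) Q = 7 is not in {6, 5, 11, 3}  ✘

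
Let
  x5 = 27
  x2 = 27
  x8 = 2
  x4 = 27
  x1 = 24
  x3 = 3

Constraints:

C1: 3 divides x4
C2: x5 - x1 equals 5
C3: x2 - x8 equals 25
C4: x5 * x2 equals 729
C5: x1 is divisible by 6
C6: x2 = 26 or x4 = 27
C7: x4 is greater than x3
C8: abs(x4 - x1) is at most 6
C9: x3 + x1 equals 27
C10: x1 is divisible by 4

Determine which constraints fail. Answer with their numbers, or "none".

C1: 27 / 3 = 9, so 3 divides 27 — holds.
C2: x5 - x1 = 27 - 24 = 3, not 5 — fails.
C3: x2 - x8 = 27 - 2 = 25 — holds.
C4: x5 * x2 = 27 * 27 = 729 — holds.
C5: 24 / 6 = 4, so 6 divides 24 — holds.
C6: x2 = 27 ≠ 26, but x4 = 27 = 27 (second disjunct) — holds.
C7: x4 = 27, x3 = 3; 27 > 3 — holds.
C8: abs(27 - 24) = 3; 3 ≤ 6 — holds.
C9: x3 + x1 = 3 + 24 = 27 — holds.
C10: 24 / 4 = 6, so 4 divides 24 — holds.

The assignment fails constraint 2.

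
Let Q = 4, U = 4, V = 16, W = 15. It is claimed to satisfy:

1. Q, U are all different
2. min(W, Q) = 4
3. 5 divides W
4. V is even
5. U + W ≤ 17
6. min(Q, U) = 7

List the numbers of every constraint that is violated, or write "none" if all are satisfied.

1. Q = U = 4, not all different  fails
2. min(15, 4) = 4  holds
3. 15 / 5 = 3, so 5 divides 15  holds
4. V = 16 is even  holds
5. U + W = 4 + 15 = 19; 19 > 17, bound 17 not met  fails
6. min(4, 4) = 4, not 7  fails

Constraints 1, 5, and 6 do not hold.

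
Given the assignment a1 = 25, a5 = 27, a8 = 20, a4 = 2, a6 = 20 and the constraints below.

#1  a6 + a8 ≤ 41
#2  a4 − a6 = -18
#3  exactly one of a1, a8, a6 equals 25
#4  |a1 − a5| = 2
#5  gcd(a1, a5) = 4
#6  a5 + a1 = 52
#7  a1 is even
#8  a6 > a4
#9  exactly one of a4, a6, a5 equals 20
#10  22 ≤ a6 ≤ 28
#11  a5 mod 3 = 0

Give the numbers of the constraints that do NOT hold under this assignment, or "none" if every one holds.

#1 a6 + a8 = 20 + 20 = 40; 40 ≤ 41 — OK.
#2 a4 − a6 = 2 − 20 = -18 — OK.
#3 a1=25, a8=20, a6=20; 1 of them equals 25 — OK.
#4 |25 − 27| = 2 — OK.
#5 gcd(25, 27) = 1, not 4 — violated.
#6 a5 + a1 = 27 + 25 = 52 — OK.
#7 a1 = 25 is odd — violated.
#8 a6 = 20, a4 = 2; 20 > 2 — OK.
#9 a4=2, a6=20, a5=27; 1 of them equals 20 — OK.
#10 a6 = 20 is outside [22, 28] — violated.
#11 27 mod 3 = 0 — OK.

Constraints 5, 7, 10 do not hold.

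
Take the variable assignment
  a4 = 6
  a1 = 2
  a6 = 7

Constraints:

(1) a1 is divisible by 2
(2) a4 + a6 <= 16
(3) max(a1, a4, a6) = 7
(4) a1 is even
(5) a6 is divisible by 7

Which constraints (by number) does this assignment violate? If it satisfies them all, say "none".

(1) 2 / 2 = 1, so 2 divides 2  yes
(2) a4 + a6 = 6 + 7 = 13; 13 ≤ 16  yes
(3) max(2, 6, 7) = 7  yes
(4) a1 = 2 is even  yes
(5) 7 / 7 = 1, so 7 divides 7  yes

No violations.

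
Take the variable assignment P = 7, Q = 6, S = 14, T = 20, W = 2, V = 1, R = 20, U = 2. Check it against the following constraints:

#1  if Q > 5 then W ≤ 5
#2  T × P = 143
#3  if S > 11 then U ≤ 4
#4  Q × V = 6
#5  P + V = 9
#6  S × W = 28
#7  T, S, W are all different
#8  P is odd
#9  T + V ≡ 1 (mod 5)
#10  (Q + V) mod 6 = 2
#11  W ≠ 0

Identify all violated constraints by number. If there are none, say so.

The assignment fails constraints 2, 5, and 10.

#1 Q = 6 > 5, so we need W ≤ 5; W = 2 ≤ 5 — holds.
#2 T × P = 20 × 7 = 140, not 143 — does not hold.
#3 S = 14 > 11, so we need U ≤ 4; U = 2 ≤ 4 — holds.
#4 Q × V = 6 × 1 = 6 — holds.
#5 P + V = 7 + 1 = 8, not 9 — does not hold.
#6 S × W = 14 × 2 = 28 — holds.
#7 values 20, 14, 2 are pairwise distinct — holds.
#8 P = 7 is odd — holds.
#9 T + V = 21; 21 mod 5 = 1 — holds.
#10 Q + V = 7; 7 mod 6 = 1, not 2 — does not hold.
#11 W = 2, and 2 ≠ 0 — holds.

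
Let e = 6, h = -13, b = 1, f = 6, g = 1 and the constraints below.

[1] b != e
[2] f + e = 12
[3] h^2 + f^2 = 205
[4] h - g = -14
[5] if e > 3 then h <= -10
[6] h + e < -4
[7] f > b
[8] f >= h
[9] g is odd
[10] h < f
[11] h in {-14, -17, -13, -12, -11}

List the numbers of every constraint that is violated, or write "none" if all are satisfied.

[1] b = 1, e = 6; distinct — OK.
[2] f + e = 6 + 6 = 12 — OK.
[3] h^2 + f^2 = (-13)^2 + 6^2 = 169 + 36 = 205 — OK.
[4] h - g = -13 - 1 = -14 — OK.
[5] e = 6 > 3, so we need h ≤ -10; h = -13 ≤ -10 — OK.
[6] h + e = -13 + 6 = -7; -7 < -4 — OK.
[7] f = 6, b = 1; 6 > 1 — OK.
[8] f = 6, h = -13; 6 ≥ -13 — OK.
[9] g = 1 is odd — OK.
[10] h = -13, f = 6; -13 < 6 — OK.
[11] h = -13 is in {-14, -17, -13, -12, -11} — OK.

No violations.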